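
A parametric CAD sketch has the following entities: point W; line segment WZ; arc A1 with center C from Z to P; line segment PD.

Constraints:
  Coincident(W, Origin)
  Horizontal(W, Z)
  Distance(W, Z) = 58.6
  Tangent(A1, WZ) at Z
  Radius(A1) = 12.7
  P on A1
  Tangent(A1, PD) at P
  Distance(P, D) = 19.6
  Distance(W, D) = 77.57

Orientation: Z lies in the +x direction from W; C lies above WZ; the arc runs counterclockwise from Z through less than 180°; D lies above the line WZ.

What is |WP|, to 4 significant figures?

72.53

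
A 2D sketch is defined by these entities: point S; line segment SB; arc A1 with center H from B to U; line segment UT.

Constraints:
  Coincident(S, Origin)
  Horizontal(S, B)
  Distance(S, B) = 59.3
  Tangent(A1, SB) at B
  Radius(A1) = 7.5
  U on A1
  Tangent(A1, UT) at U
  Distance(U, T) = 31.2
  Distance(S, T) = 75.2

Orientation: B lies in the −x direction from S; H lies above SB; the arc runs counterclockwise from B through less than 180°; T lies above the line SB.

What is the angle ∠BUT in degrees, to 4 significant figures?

123.9°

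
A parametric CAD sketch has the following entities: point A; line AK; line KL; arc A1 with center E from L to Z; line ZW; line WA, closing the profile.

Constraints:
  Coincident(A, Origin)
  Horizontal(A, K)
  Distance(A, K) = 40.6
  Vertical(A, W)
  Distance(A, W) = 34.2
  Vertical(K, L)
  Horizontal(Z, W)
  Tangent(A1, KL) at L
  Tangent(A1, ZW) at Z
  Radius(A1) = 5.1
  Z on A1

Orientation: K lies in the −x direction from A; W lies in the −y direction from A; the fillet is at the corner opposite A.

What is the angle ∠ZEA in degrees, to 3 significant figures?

129°

A is at the origin; AK is horizontal with |AK| = 40.6 and K on the −x side, so K = (-40.6, 0.00). AW is vertical with |AW| = 34.2 and W on the −y side, so W = (0.00, -34.2). The virtual corner opposite A is at (-40.6, -34.2). Since A1 is tangent to KL there, EL ⟂ KL and the tangent condition forces EZ to be normal to ZW, with radius 5.1, so the center E sits 5.1 in from both sides at E = (-35.5, -29.1). That places the tangent points at L = (-40.6, -29.1) on KL and Z = (-35.5, -34.2) on ZW. Then cos ∠ZEA = EZ·EA / (|EZ||EA|), giving 129°.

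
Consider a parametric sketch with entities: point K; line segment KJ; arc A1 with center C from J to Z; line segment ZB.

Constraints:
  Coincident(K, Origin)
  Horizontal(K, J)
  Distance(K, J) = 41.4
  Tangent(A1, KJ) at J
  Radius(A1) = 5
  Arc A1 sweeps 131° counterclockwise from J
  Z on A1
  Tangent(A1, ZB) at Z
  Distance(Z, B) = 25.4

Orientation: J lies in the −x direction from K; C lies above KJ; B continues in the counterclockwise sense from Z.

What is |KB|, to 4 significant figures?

60.84

K is at the origin; KJ is horizontal with |KJ| = 41.4 and J on the −x side, so J = (-41.40, 0.000). A1 meets KJ tangentially, so CJ is at right angles to KJ, so C = J + (0, 5) = (-41.40, 5.000). On A1, J sits at bearing -90° from C; a 131° counterclockwise sweep puts Z at bearing 41°, so Z = C + 5.0·(cos 41°, sin 41°) = (-37.63, 8.280). A1 meets ZB tangentially, so CZ is at right angles to ZB, so ZB runs along (−sin 41°, cos 41°); with |ZB| = 25.4, B = (-54.29, 27.45). Then |KB| = |B − K| = 60.84.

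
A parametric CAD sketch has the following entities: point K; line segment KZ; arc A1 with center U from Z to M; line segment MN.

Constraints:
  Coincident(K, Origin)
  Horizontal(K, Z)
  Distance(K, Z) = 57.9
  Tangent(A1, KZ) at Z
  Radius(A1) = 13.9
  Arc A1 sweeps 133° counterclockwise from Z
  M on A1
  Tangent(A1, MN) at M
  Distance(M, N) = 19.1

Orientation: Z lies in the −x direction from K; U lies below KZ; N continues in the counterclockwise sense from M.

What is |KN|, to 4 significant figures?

66.52

K is at the origin; KZ is horizontal with |KZ| = 57.9 and Z on the −x side, so Z = (-57.90, 0.000). A1 meets KZ tangentially, so UZ is at right angles to KZ, so U = Z + (0, -13.9) = (-57.90, -13.90). On A1, Z sits at bearing 90° from U; a 133° counterclockwise sweep puts M at bearing 223°, so M = U + 13.9·(cos 223°, sin 223°) = (-68.07, -23.38). A1 meets MN tangentially, so UM is at right angles to MN, so MN runs along (−sin 223°, cos 223°); with |MN| = 19.1, N = (-55.04, -37.35). Then |KN| = |N − K| = 66.52.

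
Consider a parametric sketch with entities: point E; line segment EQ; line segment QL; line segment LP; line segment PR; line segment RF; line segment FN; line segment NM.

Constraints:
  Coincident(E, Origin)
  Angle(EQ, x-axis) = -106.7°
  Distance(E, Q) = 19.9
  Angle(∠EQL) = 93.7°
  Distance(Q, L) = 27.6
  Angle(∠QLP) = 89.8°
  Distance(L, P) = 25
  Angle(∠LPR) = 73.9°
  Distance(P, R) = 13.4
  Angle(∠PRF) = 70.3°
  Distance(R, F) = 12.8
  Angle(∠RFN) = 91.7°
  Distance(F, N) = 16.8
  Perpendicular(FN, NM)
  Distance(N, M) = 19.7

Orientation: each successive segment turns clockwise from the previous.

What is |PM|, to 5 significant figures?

11.904

E is at the origin; EQ runs at -106.7° with length 19.9, so Q = (-5.7185, -19.061). ∠EQL = 93.7° gives QL at 167.00° from the x-axis; with |QL| = 27.6, L = (-32.611, -12.852). ∠QLP = 89.8° gives LP at 76.800° from the x-axis; with |LP| = 25.0, P = (-26.902, 11.487). ∠LPR = 73.9° gives PR at -29.300° from the x-axis; with |PR| = 13.4, R = (-15.217, 4.9297). ∠PRF = 70.3° gives RF at -139.00° from the x-axis; with |RF| = 12.8, F = (-24.877, -3.4678). ∠RFN = 91.7° gives FN at 132.70° from the x-axis; with |FN| = 16.8, N = (-36.270, 8.8787). FN ⟂ NM, so NM runs at 42.700°; with |NM| = 19.7, M = (-21.792, 22.238). Then |PM| = |M − P| = 11.904.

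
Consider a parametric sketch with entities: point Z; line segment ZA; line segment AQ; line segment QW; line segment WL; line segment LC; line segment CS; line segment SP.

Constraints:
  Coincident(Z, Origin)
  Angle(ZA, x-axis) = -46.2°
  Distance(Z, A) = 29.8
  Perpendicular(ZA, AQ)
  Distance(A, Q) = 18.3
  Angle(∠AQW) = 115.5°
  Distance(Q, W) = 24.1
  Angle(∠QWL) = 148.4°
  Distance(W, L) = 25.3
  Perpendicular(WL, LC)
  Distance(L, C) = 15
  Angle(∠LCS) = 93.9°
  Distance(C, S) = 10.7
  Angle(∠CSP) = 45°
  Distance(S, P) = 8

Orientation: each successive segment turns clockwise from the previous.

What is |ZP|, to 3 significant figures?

20.0

Z is at the origin; ZA runs at -46.2° with length 29.8, so A = (20.6, -21.5). The perpendicularity gives AQ at right angles to ZA, so AQ runs at -136°; with |AQ| = 18.3, Q = (7.42, -34.2). ∠AQW = 115.5° gives QW at 159° from the x-axis; with |QW| = 24.1, W = (-15.1, -25.7). ∠QWL = 148.4° gives WL at 128° from the x-axis; with |WL| = 25.3, L = (-30.6, -5.64). The perpendicularity gives LC at right angles to WL, so LC runs at 37.7°; with |LC| = 15.0, C = (-18.7, 3.53). ∠LCS = 93.9° gives CS at -48.4° from the x-axis; with |CS| = 10.7, S = (-11.6, -4.47). ∠CSP = 45.0° gives SP at 177° from the x-axis; with |SP| = 8.0, P = (-19.6, -3.99). Then |ZP| = |P − Z| = 20.0.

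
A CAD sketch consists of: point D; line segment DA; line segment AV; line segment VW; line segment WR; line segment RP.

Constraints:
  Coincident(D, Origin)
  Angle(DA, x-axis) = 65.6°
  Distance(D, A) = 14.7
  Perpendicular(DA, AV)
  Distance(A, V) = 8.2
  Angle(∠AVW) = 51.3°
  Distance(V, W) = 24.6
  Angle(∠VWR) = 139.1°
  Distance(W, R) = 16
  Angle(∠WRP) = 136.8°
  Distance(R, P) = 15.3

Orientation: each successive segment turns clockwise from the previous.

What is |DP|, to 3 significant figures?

35.8

∠VWR = 139.1° gives WR at 166° from the x-axis; with |WR| = 16.0, R = (-23.9, 2.74). ∠WRP = 136.8° gives RP at 123° from the x-axis; with |RP| = 15.3, P = (-32.2, 15.6). Then |DP| = |P − D| = 35.8.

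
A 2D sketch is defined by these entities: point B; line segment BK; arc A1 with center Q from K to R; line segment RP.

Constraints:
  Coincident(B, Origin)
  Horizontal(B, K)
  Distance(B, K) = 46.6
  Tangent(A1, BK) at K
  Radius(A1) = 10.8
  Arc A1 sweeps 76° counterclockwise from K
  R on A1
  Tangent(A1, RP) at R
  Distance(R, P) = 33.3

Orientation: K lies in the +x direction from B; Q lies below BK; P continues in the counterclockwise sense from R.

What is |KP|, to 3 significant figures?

44.5

B is at the origin; BK is horizontal with |BK| = 46.6 and K on the +x side, so K = (46.6, 0.00). Tangency of A1 to BK means the radius QK is perpendicular to BK, so Q = K + (0, -10.8) = (46.6, -10.8). On A1, K sits at bearing 90° from Q; a 76° counterclockwise sweep puts R at bearing 166°, so R = Q + 10.8·(cos 166°, sin 166°) = (36.1, -8.19). The tangent condition forces QR to be normal to RP, so RP runs along (−sin 166°, cos 166°); with |RP| = 33.3, P = (28.1, -40.5). Then |KP| = |P − K| = 44.5.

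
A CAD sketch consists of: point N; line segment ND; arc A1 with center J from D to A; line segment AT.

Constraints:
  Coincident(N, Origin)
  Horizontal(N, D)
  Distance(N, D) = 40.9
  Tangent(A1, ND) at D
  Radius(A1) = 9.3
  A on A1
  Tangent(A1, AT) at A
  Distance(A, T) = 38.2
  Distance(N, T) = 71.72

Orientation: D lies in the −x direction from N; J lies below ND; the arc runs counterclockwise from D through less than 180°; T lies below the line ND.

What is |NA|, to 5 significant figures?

50.774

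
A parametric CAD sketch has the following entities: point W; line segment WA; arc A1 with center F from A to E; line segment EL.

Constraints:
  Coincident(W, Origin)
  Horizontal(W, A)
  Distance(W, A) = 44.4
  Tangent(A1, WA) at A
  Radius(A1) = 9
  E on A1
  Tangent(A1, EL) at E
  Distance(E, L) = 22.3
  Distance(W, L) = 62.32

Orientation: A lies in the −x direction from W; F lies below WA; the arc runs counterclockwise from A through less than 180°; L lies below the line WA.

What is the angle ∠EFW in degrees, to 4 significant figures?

166.9°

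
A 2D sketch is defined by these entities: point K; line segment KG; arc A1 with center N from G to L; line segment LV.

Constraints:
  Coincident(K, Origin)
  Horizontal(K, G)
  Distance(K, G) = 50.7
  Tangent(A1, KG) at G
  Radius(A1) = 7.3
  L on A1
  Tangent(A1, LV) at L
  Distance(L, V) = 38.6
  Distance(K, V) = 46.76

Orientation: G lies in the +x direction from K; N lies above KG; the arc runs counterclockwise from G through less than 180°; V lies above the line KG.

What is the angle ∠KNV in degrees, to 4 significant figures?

60.52°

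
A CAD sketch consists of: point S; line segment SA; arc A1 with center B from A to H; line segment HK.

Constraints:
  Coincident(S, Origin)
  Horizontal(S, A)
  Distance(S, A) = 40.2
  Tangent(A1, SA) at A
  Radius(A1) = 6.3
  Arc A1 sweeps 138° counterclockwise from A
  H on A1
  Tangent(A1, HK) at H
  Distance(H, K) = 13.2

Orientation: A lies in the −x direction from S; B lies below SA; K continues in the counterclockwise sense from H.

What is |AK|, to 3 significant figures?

20.6

S is at the origin; S and A share the same y with |SA| = 40.2 and A on the −x side, so A = (-40.2, 0.00). The tangent condition forces BA to be normal to SA, so B = A + (0, -6.3) = (-40.2, -6.30). On A1, A sits at bearing 90° from B; a 138° counterclockwise sweep puts H at bearing 228°, so H = B + 6.3·(cos 228°, sin 228°) = (-44.4, -11.0). A1 meets HK tangentially, so BH is at right angles to HK, so HK runs along (−sin 228°, cos 228°); with |HK| = 13.2, K = (-34.6, -19.8). Then |AK| = |K − A| = 20.6.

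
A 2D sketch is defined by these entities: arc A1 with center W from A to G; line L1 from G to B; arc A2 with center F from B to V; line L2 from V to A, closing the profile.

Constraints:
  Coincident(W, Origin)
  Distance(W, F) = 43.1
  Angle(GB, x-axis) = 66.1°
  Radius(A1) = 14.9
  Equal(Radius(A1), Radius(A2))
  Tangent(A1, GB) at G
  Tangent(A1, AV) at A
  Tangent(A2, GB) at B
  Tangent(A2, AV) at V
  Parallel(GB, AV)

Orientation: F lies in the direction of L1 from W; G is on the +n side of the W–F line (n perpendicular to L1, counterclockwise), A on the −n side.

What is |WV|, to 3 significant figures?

45.6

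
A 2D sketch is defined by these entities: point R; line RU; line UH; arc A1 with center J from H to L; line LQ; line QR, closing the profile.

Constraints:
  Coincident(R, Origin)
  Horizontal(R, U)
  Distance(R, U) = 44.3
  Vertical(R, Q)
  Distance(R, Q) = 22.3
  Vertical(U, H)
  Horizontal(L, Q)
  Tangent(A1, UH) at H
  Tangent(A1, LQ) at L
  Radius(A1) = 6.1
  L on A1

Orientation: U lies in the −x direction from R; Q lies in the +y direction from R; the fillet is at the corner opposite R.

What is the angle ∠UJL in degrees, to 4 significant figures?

159.4°

R is at the origin; RU is horizontal with |RU| = 44.3 and U on the −x side, so U = (-44.30, 0.000). RQ is vertical with |RQ| = 22.3 and Q on the +y side, so Q = (0.000, 22.30). The virtual corner opposite R is at (-44.30, 22.30). Tangency of A1 to UH means the radius JH is perpendicular to UH and tangency of A1 to LQ means the radius JL is perpendicular to LQ, with radius 6.1, so the center J sits 6.1 in from both sides at J = (-38.20, 16.20). That places the tangent points at H = (-44.30, 16.20) on UH and L = (-38.20, 22.30) on LQ. Then cos ∠UJL = JU·JL / (|JU||JL|), giving 159.4°.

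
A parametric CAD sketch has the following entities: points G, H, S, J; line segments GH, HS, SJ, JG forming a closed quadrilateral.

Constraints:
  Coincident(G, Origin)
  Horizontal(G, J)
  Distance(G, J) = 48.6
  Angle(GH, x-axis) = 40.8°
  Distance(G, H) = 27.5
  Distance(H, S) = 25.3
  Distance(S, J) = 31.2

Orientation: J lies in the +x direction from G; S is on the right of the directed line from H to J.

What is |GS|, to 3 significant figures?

19.6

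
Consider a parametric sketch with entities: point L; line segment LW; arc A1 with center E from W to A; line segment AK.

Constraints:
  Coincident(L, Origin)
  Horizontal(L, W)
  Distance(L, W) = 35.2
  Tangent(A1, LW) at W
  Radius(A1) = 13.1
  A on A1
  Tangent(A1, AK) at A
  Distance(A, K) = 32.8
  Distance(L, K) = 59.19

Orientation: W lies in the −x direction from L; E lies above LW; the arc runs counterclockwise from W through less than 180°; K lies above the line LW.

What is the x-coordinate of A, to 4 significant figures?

-22.89

L is at the origin; LW is horizontal with |LW| = 35.2 and W on the −x side, so W = (-35.20, 0.000). A1 meets LW tangentially, so EW is at right angles to LW, so E = W + (0, 13.1) = (-35.20, 13.10). Since EA ⟂ AK (tangency), |EK| = √(13.1² + 32.8²) = 35.32 regardless of where A sits on A1. So K lies on both circle(L, 59.19) and circle(E, 35.32); the above-LW intersection is K = (-34.07, 48.40). A is the foot of the tangent from K: A = (-22.89, 17.57).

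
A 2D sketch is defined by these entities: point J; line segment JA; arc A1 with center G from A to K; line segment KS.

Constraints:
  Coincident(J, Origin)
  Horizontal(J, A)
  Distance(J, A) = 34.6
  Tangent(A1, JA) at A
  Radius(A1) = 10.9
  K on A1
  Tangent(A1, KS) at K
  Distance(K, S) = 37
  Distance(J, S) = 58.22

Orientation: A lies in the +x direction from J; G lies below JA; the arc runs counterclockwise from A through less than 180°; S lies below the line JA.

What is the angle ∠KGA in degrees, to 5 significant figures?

101.01°

J is at the origin; J and A share the same y with |JA| = 34.6 and A on the +x side, so A = (34.600, 0.0000). The tangent condition forces GA to be normal to JA, so G = A + (0, -10.9) = (34.600, -10.900). Since GK ⟂ KS (tangency), |GS| = √(10.9² + 37.0²) = 38.572 regardless of where K sits on A1. So S lies on both circle(J, 58.22) and circle(G, 38.572); the below-JA intersection is S = (30.968, -49.301). K is the foot of the tangent from S: K = (23.901, -12.982).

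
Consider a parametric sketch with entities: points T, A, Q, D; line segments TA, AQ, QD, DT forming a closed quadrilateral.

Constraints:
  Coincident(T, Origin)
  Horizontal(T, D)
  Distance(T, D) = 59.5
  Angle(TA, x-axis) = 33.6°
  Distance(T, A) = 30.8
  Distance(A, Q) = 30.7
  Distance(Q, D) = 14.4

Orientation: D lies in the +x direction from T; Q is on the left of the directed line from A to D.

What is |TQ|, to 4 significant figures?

57.93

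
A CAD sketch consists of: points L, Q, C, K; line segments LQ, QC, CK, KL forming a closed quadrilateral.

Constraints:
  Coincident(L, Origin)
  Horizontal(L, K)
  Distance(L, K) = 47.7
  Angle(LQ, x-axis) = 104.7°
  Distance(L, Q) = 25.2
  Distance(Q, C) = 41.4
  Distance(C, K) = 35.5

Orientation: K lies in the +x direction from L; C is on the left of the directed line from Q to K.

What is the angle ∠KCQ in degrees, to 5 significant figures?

100.71°

Checks: L = (0.00, 0.00) ✓; |QC| = 41.40 ✓; |CK| = 35.50 ✓.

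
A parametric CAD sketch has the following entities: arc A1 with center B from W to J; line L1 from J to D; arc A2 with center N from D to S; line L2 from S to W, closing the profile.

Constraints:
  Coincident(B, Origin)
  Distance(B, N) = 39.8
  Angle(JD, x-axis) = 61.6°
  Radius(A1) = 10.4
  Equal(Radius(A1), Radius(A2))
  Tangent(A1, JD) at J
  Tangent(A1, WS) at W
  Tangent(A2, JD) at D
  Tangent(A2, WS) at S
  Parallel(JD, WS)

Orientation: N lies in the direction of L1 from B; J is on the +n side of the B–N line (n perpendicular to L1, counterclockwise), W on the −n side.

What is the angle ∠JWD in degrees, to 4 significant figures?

62.41°

Tangency of A1 to both parallel lines with radius 10.4 puts J and W at B ± 10.4·n: J = (-9.148, 4.946), W = (9.148, -4.946). Equal radii place D and S the same way about N: D = N + 10.4·n = (9.781, 39.96), S = N − 10.4·n = (28.08, 30.06). Then cos ∠JWD = WJ·WD / (|WJ||WD|), giving 62.41°.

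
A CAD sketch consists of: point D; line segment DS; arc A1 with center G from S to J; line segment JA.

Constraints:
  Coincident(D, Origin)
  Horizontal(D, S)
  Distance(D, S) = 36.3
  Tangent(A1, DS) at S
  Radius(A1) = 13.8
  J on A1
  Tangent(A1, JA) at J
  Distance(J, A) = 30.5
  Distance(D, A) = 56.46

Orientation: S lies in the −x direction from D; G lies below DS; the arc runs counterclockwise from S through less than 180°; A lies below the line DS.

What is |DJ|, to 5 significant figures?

52.414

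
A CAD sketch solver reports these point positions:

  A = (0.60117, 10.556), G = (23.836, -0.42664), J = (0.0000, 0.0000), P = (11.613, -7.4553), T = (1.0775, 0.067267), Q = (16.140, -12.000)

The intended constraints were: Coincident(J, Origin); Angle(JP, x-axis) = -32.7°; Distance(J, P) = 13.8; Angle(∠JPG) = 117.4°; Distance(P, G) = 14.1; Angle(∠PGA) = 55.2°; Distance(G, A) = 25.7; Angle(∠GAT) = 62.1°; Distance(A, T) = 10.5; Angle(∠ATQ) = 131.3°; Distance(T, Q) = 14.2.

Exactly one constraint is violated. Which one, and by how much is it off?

Distance(T, Q) = 14.2 — off by 5.10.

J = (0.00, 0.00) ✓; JP at -32.70° ✓; |JP| = 13.80 ✓; ∠JPG = 117.4° ✓; |PG| = 14.10 ✓; ∠PGA = 55.20° ✓; |GA| = 25.70 ✓; ∠GAT = 62.10° ✓; |AT| = 10.50 ✓; ∠ATQ = 131.3° ✓; |TQ| = 19.30 ✗.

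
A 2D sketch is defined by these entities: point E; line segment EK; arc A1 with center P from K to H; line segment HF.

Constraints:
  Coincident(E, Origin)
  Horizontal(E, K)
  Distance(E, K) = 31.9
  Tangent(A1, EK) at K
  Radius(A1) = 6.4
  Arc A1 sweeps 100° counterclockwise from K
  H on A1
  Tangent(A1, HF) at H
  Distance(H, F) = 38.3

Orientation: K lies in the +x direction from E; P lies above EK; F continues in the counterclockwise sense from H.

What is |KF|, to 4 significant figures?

45.23

E is at the origin; E and K share the same y with |EK| = 31.9 and K on the +x side, so K = (31.90, 0.000). A1 meets EK tangentially, so PK is at right angles to EK, so P = K + (0, 6.4) = (31.90, 6.400). On A1, K sits at bearing -90° from P; a 100° counterclockwise sweep puts H at bearing 10°, so H = P + 6.4·(cos 10°, sin 10°) = (38.20, 7.511). The tangent condition forces PH to be normal to HF, so HF runs along (−sin 10°, cos 10°); with |HF| = 38.3, F = (31.55, 45.23). Then |KF| = |F − K| = 45.23.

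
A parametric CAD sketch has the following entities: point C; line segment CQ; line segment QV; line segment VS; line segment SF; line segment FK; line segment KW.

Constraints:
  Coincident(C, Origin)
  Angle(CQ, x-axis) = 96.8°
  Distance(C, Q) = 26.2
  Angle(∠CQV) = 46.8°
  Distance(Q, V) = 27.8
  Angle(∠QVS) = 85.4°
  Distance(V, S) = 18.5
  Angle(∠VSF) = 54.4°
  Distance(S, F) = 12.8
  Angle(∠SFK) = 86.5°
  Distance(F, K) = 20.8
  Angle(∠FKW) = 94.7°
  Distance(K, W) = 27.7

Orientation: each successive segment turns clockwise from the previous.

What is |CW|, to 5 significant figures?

35.114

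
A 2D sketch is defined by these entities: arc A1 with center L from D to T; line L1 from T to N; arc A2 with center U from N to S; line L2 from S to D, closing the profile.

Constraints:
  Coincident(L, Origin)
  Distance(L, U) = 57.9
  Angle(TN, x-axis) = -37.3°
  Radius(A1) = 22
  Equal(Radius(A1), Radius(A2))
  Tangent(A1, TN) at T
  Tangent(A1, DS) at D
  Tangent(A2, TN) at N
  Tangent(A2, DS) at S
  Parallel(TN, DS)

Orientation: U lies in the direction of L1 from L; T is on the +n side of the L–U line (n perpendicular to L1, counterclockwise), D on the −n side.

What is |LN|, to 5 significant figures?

61.939

The slot axis is L1's direction at -37.3°, so u = (cos -37.3°, sin -37.3°) = (0.79547, -0.60599) and n = (−sin -37.3°, cos -37.3°) = (0.60599, 0.79547). L is at the origin and U lies 57.9 along u from L, so U = 57.9·u = (46.058, -35.087). Tangency of A1 to both parallel lines with radius 22.0 puts T and D at L ± 22.0·n: T = (13.332, 17.500), D = (-13.332, -17.500). Equal radii place N and S the same way about U: N = U + 22.0·n = (59.390, -17.586), S = U − 22.0·n = (32.726, -52.587). Then |LN| = |N − L| = 61.939.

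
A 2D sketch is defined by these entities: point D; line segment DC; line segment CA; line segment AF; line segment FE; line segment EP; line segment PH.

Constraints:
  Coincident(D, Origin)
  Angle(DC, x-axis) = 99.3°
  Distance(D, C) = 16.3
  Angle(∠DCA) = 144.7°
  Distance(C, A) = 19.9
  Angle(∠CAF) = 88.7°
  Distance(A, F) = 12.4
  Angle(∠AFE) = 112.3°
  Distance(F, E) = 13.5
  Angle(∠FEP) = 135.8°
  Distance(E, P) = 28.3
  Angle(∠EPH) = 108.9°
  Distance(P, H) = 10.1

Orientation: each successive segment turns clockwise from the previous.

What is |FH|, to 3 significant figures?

41.3

D is at the origin; DC runs at 99.3° with length 16.3, so C = (-2.63, 16.1). ∠DCA = 144.7° gives CA at 64.0° from the x-axis; with |CA| = 19.9, A = (6.09, 34.0). ∠CAF = 88.7° gives AF at -27.3° from the x-axis; with |AF| = 12.4, F = (17.1, 28.3). ∠AFE = 112.3° gives FE at -95.0° from the x-axis; with |FE| = 13.5, E = (15.9, 14.8). ∠FEP = 135.8° gives EP at -139° from the x-axis; with |EP| = 28.3, P = (-5.49, -3.66). ∠EPH = 108.9° gives PH at 150° from the x-axis; with |PH| = 10.1, H = (-14.2, 1.44). Then |FH| = |H − F| = 41.3.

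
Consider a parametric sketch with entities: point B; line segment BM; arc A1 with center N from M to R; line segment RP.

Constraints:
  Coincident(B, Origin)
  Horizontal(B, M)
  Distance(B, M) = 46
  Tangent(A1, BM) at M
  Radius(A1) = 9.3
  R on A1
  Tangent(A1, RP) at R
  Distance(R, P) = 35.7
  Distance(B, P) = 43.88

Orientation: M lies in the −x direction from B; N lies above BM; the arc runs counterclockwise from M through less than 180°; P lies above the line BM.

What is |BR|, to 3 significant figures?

38.0

Checks: |NM| = 9.300 ✓; |NR| = 9.300 ✓; ∠(NR, RP) = 90.00° ✓; |RP| = 35.70 ✓; |BP| = 43.88 ✓.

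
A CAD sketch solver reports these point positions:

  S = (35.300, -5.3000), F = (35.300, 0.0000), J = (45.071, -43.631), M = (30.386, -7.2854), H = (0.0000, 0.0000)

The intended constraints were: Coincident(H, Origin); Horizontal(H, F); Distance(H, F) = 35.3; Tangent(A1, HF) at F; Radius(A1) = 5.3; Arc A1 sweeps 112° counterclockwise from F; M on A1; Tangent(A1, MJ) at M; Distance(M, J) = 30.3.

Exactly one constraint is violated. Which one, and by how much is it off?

Distance(M, J) = 30.3 — off by 8.90.

H = (0.00, 0.00) ✓; H.y = 0.00, F.y = 0.00 ✓; |HF| = 35.30 ✓; ∠(SF, FH) = 90.00° ✓; |SF| = 5.300 ✓; bearing(S→M) − bearing(S→F) = 112.0° ✓; |SM| = 5.300 ✓; ∠(SM, MJ) = 90.00° ✓; |MJ| = 39.20 ✗.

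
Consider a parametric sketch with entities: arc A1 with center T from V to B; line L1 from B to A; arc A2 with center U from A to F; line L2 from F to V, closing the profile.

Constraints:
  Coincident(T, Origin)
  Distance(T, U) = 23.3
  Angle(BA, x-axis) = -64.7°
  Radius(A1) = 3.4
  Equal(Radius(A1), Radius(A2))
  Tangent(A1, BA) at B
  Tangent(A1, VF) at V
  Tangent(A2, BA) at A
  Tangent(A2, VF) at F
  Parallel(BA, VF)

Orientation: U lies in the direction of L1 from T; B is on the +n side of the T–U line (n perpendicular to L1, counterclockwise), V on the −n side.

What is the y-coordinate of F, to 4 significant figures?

-22.52

Tangency of A1 to both parallel lines with radius 3.4 puts B and V at T ± 3.4·n: B = (3.074, 1.453), V = (-3.074, -1.453). Equal radii place A and F the same way about U: A = U + 3.4·n = (13.03, -19.61), F = U − 3.4·n = (6.884, -22.52). So F.y = -22.52.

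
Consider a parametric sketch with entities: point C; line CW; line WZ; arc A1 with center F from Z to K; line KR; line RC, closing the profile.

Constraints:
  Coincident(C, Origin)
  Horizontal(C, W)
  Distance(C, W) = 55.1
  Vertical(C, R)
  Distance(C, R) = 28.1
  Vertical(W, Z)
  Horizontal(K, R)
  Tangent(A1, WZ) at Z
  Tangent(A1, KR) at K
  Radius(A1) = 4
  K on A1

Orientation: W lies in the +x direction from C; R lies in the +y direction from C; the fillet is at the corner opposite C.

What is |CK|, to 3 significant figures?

58.3

The virtual corner opposite C is at (55.1, 28.1). A1 meets WZ tangentially, so FZ is at right angles to WZ and tangency of A1 to KR means the radius FK is perpendicular to KR, with radius 4.0, so the center F sits 4.0 in from both sides at F = (51.1, 24.1). That places the tangent points at Z = (55.1, 24.1) on WZ and K = (51.1, 28.1) on KR. Then |CK| = |K − C| = 58.3.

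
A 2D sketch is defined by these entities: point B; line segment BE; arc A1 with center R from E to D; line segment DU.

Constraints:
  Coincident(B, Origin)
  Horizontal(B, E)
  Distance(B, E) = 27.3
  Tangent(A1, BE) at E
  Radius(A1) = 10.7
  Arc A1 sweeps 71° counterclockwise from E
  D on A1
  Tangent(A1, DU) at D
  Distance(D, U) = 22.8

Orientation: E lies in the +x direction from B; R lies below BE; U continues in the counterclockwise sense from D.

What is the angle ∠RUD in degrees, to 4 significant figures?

25.14°

B is at the origin; BE is horizontal with |BE| = 27.3 and E on the +x side, so E = (27.30, 0.000). Tangency of A1 to BE means the radius RE is perpendicular to BE, so R = E + (0, -10.7) = (27.30, -10.70). On A1, E sits at bearing 90° from R; a 71° counterclockwise sweep puts D at bearing 161°, so D = R + 10.7·(cos 161°, sin 161°) = (17.18, -7.216). A1 meets DU tangentially, so RD is at right angles to DU, so DU runs along (−sin 161°, cos 161°); with |DU| = 22.8, U = (9.760, -28.77). Then cos ∠RUD = UR·UD / (|UR||UD|), giving 25.14°.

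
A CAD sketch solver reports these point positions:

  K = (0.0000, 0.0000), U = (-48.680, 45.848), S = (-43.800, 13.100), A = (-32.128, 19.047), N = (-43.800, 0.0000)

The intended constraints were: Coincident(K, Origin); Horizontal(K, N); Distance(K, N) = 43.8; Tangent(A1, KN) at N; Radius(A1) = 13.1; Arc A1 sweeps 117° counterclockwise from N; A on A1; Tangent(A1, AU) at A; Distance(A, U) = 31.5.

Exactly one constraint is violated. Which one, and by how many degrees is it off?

Tangent(A1, AU) at A — off by 4.70°.

K = (0.00, 0.00) ✓; K.y = 0.00, N.y = 0.00 ✓; |KN| = 43.80 ✓; ∠(SN, NK) = 90.00° ✓; |SN| = 13.10 ✓; bearing(S→A) − bearing(S→N) = 117.0° ✓; |SA| = 13.10 ✓; ∠(SA, AU) = 85.30° ✗; |AU| = 31.50 ✓.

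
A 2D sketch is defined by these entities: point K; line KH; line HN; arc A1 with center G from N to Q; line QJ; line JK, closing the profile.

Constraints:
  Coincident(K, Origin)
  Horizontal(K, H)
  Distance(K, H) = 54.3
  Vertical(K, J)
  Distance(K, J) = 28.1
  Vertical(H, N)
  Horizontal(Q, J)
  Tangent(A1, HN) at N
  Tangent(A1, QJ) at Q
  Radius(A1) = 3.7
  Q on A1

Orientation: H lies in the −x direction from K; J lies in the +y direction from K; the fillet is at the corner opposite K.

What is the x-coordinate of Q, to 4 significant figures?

-50.60

K is at the origin; KH is horizontal with |KH| = 54.3 and H on the −x side, so H = (-54.30, 0.000). K and J share the same x with |KJ| = 28.1 and J on the +y side, so J = (0.000, 28.10). The virtual corner opposite K is at (-54.30, 28.10). The tangent condition forces GN to be normal to HN and A1 meets QJ tangentially, so GQ is at right angles to QJ, with radius 3.7, so the center G sits 3.7 in from both sides at G = (-50.60, 24.40). That places the tangent points at N = (-54.30, 24.40) on HN and Q = (-50.60, 28.10) on QJ. So Q.x = -50.60.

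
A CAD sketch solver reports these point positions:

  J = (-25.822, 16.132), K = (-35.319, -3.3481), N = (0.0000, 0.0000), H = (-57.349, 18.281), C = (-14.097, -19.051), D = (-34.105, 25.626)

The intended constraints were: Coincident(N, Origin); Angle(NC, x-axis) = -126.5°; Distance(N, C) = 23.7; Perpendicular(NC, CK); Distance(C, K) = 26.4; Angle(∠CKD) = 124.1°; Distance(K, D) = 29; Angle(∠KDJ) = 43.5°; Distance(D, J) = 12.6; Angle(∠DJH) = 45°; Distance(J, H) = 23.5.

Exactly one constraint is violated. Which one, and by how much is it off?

Distance(J, H) = 23.5 — off by 8.10.

N = (0.00, 0.00) ✓; NC at -126.5° ✓; |NC| = 23.70 ✓; ∠(NC, CK) = 90.00° ✓; |CK| = 26.40 ✓; ∠CKD = 124.1° ✓; |KD| = 29.00 ✓; ∠KDJ = 43.50° ✓; |DJ| = 12.60 ✓; ∠DJH = 45.00° ✓; |JH| = 31.60 ✗.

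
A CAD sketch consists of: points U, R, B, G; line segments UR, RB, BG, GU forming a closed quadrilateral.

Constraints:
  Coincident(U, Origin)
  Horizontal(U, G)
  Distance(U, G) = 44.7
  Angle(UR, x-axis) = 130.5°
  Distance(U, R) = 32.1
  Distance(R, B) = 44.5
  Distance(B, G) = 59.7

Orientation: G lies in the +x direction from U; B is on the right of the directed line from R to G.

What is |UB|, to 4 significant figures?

22.53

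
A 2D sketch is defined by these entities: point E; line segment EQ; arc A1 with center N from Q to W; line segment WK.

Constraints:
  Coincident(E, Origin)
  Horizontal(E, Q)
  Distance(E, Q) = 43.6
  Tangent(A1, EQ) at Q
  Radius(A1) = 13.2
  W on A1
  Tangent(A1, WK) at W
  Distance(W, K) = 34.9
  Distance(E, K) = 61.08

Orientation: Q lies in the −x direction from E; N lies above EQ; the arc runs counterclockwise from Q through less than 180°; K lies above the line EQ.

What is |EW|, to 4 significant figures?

34.07

E is at the origin; E and Q share the same y with |EQ| = 43.6 and Q on the −x side, so Q = (-43.60, 0.000). Tangency of A1 to EQ means the radius NQ is perpendicular to EQ, so N = Q + (0, 13.2) = (-43.60, 13.20). Since NW ⟂ WK (tangency), |NK| = √(13.2² + 34.9²) = 37.31 regardless of where W sits on A1. So K lies on both circle(E, 61.08) and circle(N, 37.31); the above-EQ intersection is K = (-35.59, 49.64). W is the foot of the tangent from K: W = (-30.54, 15.11).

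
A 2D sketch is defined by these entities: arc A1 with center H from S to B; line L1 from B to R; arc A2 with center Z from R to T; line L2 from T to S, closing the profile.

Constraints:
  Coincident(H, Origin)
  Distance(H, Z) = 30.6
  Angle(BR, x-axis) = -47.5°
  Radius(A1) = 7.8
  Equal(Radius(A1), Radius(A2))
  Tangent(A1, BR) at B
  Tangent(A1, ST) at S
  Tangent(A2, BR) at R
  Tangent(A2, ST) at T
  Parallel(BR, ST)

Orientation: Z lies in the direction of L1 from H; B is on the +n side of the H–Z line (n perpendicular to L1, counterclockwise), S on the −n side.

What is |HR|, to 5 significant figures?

31.578

The slot axis is L1's direction at -47.5°, so u = (cos -47.5°, sin -47.5°) = (0.67559, -0.73728) and n = (−sin -47.5°, cos -47.5°) = (0.73728, 0.67559). H is at the origin and Z lies 30.6 along u from H, so Z = 30.6·u = (20.673, -22.561). Tangency of A1 to both parallel lines with radius 7.8 puts B and S at H ± 7.8·n: B = (5.7508, 5.2696), S = (-5.7508, -5.2696). Equal radii place R and T the same way about Z: R = Z + 7.8·n = (26.424, -17.291), T = Z − 7.8·n = (14.922, -27.830). Then |HR| = |R − H| = 31.578.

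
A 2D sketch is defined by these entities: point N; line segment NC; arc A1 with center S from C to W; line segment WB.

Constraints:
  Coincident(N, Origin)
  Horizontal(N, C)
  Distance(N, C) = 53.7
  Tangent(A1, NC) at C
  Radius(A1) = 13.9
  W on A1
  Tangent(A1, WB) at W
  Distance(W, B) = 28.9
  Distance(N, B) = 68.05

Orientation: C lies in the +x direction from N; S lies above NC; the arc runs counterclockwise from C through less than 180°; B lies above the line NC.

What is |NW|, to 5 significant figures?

68.871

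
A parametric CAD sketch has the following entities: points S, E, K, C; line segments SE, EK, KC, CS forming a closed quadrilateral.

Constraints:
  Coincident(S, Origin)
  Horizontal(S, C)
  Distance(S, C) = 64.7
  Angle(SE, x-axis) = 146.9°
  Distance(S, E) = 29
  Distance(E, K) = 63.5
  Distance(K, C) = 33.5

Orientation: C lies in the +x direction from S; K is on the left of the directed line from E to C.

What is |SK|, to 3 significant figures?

44.5

S is at the origin; S and C share the same y with |SC| = 64.7 and C in +x, so C = (64.7, 0). SE runs at 146.9° with |SE| = 29.0, so E = (-24.3, 15.8). K is determined by |EK| = 63.5 and |KC| = 33.5 together: it lies at the intersection of circle(E, 63.5) and circle(C, 33.5). With |EC| = 90.4, the foot of the radical line on EC is 61.3 from E and the perpendicular offset is √(63.5² − 61.3²) = 16.6. Taking the left-of-EC solution: K = (39.0, 21.4).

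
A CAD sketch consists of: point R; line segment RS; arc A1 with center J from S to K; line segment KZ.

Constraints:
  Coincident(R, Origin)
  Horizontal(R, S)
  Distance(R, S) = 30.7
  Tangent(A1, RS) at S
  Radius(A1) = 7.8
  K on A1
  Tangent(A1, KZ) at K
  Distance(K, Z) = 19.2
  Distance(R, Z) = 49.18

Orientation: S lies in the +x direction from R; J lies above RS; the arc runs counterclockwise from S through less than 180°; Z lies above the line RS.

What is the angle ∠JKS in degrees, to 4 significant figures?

51.15°

Checks: |JK| = 7.800 ✓; ∠(JK, KZ) = 90.00° ✓; |KZ| = 19.20 ✓; |RZ| = 49.18 ✓.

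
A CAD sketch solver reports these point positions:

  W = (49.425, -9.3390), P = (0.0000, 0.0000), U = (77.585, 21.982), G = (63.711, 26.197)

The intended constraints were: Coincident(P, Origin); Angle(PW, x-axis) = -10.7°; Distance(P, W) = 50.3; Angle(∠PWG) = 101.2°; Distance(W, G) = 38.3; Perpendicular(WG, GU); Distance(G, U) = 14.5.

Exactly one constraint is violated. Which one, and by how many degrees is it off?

Perpendicular(WG, GU) — off by 5.00°.

P = (0.00, 0.00) ✓; PW at -10.70° ✓; |PW| = 50.30 ✓; ∠PWG = 101.2° ✓; |WG| = 38.30 ✓; ∠(WG, GU) = 85.00° ✗; |GU| = 14.50 ✓.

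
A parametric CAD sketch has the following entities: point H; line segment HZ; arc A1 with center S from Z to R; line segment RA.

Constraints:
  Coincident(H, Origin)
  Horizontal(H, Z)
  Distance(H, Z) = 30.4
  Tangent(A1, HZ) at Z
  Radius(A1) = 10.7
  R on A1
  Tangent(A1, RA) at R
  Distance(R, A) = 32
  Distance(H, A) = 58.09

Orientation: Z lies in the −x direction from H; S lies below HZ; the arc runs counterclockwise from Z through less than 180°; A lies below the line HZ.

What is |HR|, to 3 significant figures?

42.7

H is at the origin; HZ is horizontal with |HZ| = 30.4 and Z on the −x side, so Z = (-30.4, 0.00). Tangency of A1 to HZ means the radius SZ is perpendicular to HZ, so S = Z + (0, -10.7) = (-30.4, -10.7). Since SR ⟂ RA (tangency), |SA| = √(10.7² + 32.0²) = 33.7 regardless of where R sits on A1. So A lies on both circle(H, 58.09) and circle(S, 33.7); the below-HZ intersection is A = (-38.6, -43.4). R is the foot of the tangent from A: R = (-41.1, -11.5).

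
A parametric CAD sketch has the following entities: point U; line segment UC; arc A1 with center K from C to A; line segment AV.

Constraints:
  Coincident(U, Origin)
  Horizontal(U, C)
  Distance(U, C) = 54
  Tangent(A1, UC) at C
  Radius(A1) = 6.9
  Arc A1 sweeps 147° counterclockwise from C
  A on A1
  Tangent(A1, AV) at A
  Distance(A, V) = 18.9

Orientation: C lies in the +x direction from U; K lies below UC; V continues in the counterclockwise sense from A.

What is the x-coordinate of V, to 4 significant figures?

66.09

U is at the origin; U and C share the same y with |UC| = 54.0 and C on the +x side, so C = (54.00, 0.000). A1 meets UC tangentially, so KC is at right angles to UC, so K = C + (0, -6.9) = (54.00, -6.900). On A1, C sits at bearing 90° from K; a 147° counterclockwise sweep puts A at bearing 237°, so A = K + 6.9·(cos 237°, sin 237°) = (50.24, -12.69). Tangency of A1 to AV means the radius KA is perpendicular to AV, so AV runs along (−sin 237°, cos 237°); with |AV| = 18.9, V = (66.09, -22.98). So V.x = 66.09.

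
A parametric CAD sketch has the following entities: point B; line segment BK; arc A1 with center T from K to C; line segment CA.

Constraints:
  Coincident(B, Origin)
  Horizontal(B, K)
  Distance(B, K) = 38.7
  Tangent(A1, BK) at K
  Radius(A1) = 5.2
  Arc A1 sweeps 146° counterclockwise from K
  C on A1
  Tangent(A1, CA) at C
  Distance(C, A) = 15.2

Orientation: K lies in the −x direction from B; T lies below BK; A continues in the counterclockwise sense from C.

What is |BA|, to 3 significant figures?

34.1

B is at the origin; B and K share the same y with |BK| = 38.7 and K on the −x side, so K = (-38.7, 0.00). The tangent condition forces TK to be normal to BK, so T = K + (0, -5.2) = (-38.7, -5.20). On A1, K sits at bearing 90° from T; a 146° counterclockwise sweep puts C at bearing 236°, so C = T + 5.2·(cos 236°, sin 236°) = (-41.6, -9.51). Tangency of A1 to CA means the radius TC is perpendicular to CA, so CA runs along (−sin 236°, cos 236°); with |CA| = 15.2, A = (-29.0, -18.0). Then |BA| = |A − B| = 34.1.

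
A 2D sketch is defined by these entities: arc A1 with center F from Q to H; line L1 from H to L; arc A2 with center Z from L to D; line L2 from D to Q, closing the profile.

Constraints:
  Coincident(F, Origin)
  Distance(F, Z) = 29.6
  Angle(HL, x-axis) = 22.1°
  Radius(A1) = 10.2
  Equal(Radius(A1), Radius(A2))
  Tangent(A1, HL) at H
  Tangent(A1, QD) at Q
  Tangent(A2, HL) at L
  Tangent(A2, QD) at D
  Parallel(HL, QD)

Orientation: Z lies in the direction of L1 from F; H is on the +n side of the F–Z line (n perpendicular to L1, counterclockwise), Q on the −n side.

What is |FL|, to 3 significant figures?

31.3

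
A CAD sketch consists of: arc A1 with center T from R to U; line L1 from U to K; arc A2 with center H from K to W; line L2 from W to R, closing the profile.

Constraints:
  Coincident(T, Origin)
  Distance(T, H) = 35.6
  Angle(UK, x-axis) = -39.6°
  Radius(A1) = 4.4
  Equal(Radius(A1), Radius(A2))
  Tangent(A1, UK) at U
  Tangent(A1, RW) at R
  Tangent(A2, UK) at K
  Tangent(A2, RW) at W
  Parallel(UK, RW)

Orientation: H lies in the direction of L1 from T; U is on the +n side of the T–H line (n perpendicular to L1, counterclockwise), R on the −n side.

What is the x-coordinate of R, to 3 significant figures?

-2.80

The slot axis is L1's direction at -39.6°, so u = (cos -39.6°, sin -39.6°) = (0.771, -0.637) and n = (−sin -39.6°, cos -39.6°) = (0.637, 0.771). T is at the origin and H lies 35.6 along u from T, so H = 35.6·u = (27.4, -22.7). Tangency of A1 to both parallel lines with radius 4.4 puts U and R at T ± 4.4·n: U = (2.80, 3.39), R = (-2.80, -3.39). So R.x = -2.80.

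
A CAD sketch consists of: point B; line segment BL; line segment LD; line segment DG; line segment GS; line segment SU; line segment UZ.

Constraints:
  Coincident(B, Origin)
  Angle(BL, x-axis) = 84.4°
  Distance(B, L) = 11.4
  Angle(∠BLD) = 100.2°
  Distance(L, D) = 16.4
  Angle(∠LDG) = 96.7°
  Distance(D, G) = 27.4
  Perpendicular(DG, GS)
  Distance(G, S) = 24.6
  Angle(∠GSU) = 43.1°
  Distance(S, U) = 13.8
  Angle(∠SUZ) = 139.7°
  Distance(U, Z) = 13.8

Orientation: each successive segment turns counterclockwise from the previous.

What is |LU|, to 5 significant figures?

19.962

The perpendicularity gives GS at right angles to DG, so GS runs at -22.500°; with |GS| = 24.6, S = (-2.4260, -18.917). ∠GSU = 43.1° gives SU at 114.40° from the x-axis; with |SU| = 13.8, U = (-8.1269, -6.3499). Then |LU| = |U − L| = 19.962.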